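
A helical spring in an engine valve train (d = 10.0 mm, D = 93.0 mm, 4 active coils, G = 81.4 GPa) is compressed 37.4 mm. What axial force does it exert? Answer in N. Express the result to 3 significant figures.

k = Gd⁴/(8D³N_a) = (81.4×10³)(10.0⁴)/(8·93.0³·4) = 31.625 N/mm
F = k·δ = 31.625 × 37.4 = 1182.8 N

1180 N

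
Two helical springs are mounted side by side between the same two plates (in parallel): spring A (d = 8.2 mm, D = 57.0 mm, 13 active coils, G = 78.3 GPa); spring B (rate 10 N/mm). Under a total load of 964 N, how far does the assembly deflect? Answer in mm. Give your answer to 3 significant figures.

34.0 mm

k_A = Gd⁴/(8D³N_a) = (78.3×10³)(8.2⁴)/(8·57.0³·13) = 18.381 N/mm
Parallel: k_eq = 18.381 + 10 = 28.381 N/mm
δ = F/k_eq = 964/28.381 = 33.967 mm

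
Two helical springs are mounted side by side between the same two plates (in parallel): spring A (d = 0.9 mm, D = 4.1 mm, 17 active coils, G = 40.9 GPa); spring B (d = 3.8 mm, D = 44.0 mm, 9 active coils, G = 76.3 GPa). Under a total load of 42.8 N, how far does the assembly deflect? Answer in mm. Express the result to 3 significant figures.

k_A = Gd⁴/(8D³N_a) = (40.9×10³)(0.9⁴)/(8·4.1³·17) = 2.8629 N/mm
k_B = Gd⁴/(8D³N_a) = (76.3×10³)(3.8⁴)/(8·44.0³·9) = 2.594 N/mm
Parallel: k_eq = 2.8629 + 2.594 = 5.4569 N/mm
δ = F/k_eq = 42.8/5.4569 = 7.8433 mm

7.84 mm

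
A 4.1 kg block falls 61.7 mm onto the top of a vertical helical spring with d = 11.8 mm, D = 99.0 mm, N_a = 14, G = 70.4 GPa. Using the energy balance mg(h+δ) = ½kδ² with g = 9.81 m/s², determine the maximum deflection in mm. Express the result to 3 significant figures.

k = Gd⁴/(8D³N_a) = (70.4×10³)(11.8⁴)/(8·99.0³·14) = 12.56 N/mm
W = mg = 4.1 × 9.81 = 40.221 N
½kδ² − Wδ − Wh = 0 → δ = (W + √(W² + 2kWh))/k
δ = (40.221 + √(1617.7 + 62336.9))/12.56 = (40.221 + 252.89)/12.56 = 23.338 mm

23.3 mm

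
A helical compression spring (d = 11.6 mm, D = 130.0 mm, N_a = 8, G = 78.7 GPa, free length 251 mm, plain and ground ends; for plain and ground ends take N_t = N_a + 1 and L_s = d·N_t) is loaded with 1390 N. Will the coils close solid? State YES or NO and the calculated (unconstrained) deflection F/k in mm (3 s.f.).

NO, δ = 137 mm

k = Gd⁴/(8D³N_a) = (78.7×10³)(11.6⁴)/(8·130.0³·8) = 10.134 N/mm
N_t = 9; L_s = 11.6·9 = 104.4 mm; δ_solid = L₀ − L_s = 251 − 104.4 = 146.6 mm
δ = F/k = 1390/10.134 = 137.16 mm
δ < δ_solid → spring does not go solid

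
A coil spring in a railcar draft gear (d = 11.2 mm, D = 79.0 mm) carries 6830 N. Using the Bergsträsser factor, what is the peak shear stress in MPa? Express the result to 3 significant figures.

1170 MPa

Spring index C = D/d = 79.0/11.2 = 7.0536
K_B = (4C+2)/(4C−3) = 30.214/25.214 = 1.1983
τ₀ = 8FD/(πd³) = 8·6830·79.0/(π·11.2³) = 4.31656e+06/4413.7 = 977.99 MPa
τ_max = K·τ₀ = 1.1983 × 977.99 = 1171.9 MPa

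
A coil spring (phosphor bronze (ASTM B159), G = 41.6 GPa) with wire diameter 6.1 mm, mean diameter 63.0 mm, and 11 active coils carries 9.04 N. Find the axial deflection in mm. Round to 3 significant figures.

3.45 mm

k = Gd⁴/(8D³N_a) = (41.6×10³)(6.1⁴)/(8·63.0³·11) = 2.6176 N/mm
δ = F/k = 9.04 / 2.6176 = 3.4535 mm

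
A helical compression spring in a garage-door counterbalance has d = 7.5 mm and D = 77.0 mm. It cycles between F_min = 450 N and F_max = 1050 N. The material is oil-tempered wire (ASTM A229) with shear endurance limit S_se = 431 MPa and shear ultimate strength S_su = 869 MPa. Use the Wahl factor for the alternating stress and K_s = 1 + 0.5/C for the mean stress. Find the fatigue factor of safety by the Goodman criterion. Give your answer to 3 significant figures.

C = D/d = 77.0/7.5 = 10.2667; K_W = (4C−1)/(4C−4)+0.615/C = 1.1408; K_s = 1+0.5/C = 1.0487
F_a = (F_max−F_min)/2 = 300 N; F_m = (F_max+F_min)/2 = 750 N
τ_a = K_W·8F_aD/(πd³) = 1.1408 × 139.43 = 159.07 MPa
τ_m = K_s·8F_mD/(πd³) = 1.0487 × 348.58 = 365.56 MPa
Goodman: 1/n_f = τ_a/S_se + τ_m/S_su = 159.07/431 + 365.56/869 = 0.36908 + 0.42067 = 0.78974
n_f = 1/0.78974 = 1.266

1.27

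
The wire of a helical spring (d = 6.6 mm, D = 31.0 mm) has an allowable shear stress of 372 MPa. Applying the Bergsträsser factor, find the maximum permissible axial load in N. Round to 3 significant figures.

C = D/d = 31.0/6.6 = 4.6970
K_B = (4C+2)/(4C−3) = 20.788/15.788 = 1.3167
τ_max = K·8FD/(πd³) → F_max = τ_allow·πd³/(8DK)
F_max = 372·π·6.6³/(8·31.0·1.3167) = 3.3599e+05/326.54 = 1028.9 N

1030 N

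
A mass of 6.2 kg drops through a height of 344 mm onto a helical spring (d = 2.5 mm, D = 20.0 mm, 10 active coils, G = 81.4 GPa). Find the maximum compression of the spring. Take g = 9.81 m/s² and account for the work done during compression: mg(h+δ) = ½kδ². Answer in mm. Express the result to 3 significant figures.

105 mm

k = Gd⁴/(8D³N_a) = (81.4×10³)(2.5⁴)/(8·20.0³·10) = 4.9683 N/mm
W = mg = 6.2 × 9.81 = 60.822 N
½kδ² − Wδ − Wh = 0 → δ = (W + √(W² + 2kWh))/k
δ = (60.822 + √(3699.3 + 207900))/4.9683 = (60.822 + 460)/4.9683 = 104.83 mm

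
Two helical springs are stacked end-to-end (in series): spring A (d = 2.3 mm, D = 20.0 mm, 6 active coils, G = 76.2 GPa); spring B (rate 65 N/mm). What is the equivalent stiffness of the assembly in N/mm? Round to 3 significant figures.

k_A = Gd⁴/(8D³N_a) = (76.2×10³)(2.3⁴)/(8·20.0³·6) = 5.5531 N/mm
Series: 1/k_eq = 1/5.5531 + 1/65 = 0.19546; k_eq = 5.116 N/mm

5.12 N/mm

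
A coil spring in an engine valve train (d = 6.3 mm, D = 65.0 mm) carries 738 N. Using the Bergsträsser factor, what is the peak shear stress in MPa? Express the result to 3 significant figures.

Spring index C = D/d = 65.0/6.3 = 10.3175
K_B = (4C+2)/(4C−3) = 43.270/38.270 = 1.1307
τ₀ = 8FD/(πd³) = 8·738·65.0/(π·6.3³) = 383760/785.55 = 488.53 MPa
τ_max = K·τ₀ = 1.1307 × 488.53 = 552.35 MPa

552 MPa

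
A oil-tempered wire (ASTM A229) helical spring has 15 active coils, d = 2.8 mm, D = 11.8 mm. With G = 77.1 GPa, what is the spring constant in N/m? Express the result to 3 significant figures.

k = Gd⁴/(8D³N_a) = (77.1×10³ × 2.8⁴) / (8 × 11.8³ × 15)
  = 4.739e+06 / 197164 = 24.036 N/mm = 24036 N/m

24000 N/m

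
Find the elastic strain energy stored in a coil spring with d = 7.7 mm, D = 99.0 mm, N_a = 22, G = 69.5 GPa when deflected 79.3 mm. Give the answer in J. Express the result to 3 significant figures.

4.50 J

k = Gd⁴/(8D³N_a) = (69.5×10³)(7.7⁴)/(8·99.0³·22) = 1.4306 N/mm
U = ½kδ² = 0.5 × 1.4306 × 79.3² = 4498.3 N·mm = 4.4983 J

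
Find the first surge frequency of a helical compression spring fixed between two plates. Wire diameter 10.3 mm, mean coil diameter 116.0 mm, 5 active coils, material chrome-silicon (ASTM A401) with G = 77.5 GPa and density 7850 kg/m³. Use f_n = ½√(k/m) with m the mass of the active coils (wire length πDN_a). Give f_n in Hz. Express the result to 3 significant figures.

54.1 Hz

k = Gd⁴/(8D³N_a) = (77.5×10³)(10.3⁴)/(8·116.0³·5) = 13.971 N/mm = 13971 N/m
Wire length L = πDN_a = π·116.0·5 = 1822.1 mm
m = ρ·(πd²/4)·L = 7850 × 83.323×10⁻⁶ m² × 1.8221 m = 1.1918 kg
f_n = ½√(k/m) = 0.5·√(13971/1.1918) = 0.5·√(11722) = 54.134 Hz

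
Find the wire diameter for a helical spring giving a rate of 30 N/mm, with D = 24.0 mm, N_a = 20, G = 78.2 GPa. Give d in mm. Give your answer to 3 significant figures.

5.40 mm

d = (8D³N_a·k / G)^(1/4) = (8·24.0³·20·30 / (78.2×10³))^0.25
  = (848.53)^0.25 = 5.3972 mm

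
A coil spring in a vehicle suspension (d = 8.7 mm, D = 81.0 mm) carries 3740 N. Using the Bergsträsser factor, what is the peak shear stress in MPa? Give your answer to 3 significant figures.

1340 MPa

Spring index C = D/d = 81.0/8.7 = 9.3103
K_B = (4C+2)/(4C−3) = 39.241/34.241 = 1.1460
τ₀ = 8FD/(πd³) = 8·3740·81.0/(π·8.7³) = 2.42352e+06/2068.7 = 1171.5 MPa
τ_max = K·τ₀ = 1.1460 × 1171.5 = 1342.6 MPa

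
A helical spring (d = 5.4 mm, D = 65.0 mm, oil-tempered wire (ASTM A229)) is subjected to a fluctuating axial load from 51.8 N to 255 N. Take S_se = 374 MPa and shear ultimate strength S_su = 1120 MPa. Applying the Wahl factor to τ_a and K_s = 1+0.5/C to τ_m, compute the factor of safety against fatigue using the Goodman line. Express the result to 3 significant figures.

C = D/d = 65.0/5.4 = 12.0370; K_W = (4C−1)/(4C−4)+0.615/C = 1.1190; K_s = 1+0.5/C = 1.0415
F_a = (F_max−F_min)/2 = 101.6 N; F_m = (F_max+F_min)/2 = 153.4 N
τ_a = K_W·8F_aD/(πd³) = 1.1190 × 106.8 = 119.51 MPa
τ_m = K_s·8F_mD/(πd³) = 1.0415 × 161.25 = 167.95 MPa
Goodman: 1/n_f = τ_a/S_se + τ_m/S_su = 119.51/374 + 167.95/1120 = 0.31955 + 0.14995 = 0.46951
n_f = 1/0.46951 = 2.13

2.13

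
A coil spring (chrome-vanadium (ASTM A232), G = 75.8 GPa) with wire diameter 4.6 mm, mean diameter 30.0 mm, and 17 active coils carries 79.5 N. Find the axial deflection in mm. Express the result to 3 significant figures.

8.60 mm

k = Gd⁴/(8D³N_a) = (75.8×10³)(4.6⁴)/(8·30.0³·17) = 9.2427 N/mm
δ = F/k = 79.5 / 9.2427 = 8.6014 mm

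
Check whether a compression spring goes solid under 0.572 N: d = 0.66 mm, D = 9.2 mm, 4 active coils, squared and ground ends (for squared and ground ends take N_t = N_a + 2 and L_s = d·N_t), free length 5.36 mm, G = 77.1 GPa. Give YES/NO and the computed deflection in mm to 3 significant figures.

NO, δ = 0.974 mm

k = Gd⁴/(8D³N_a) = (77.1×10³)(0.66⁴)/(8·9.2³·4) = 0.58711 N/mm
N_t = 6; L_s = 0.66·6 = 3.96 mm; δ_solid = L₀ − L_s = 5.36 − 3.96 = 1.4 mm
δ = F/k = 0.572/0.58711 = 0.97427 mm
δ < δ_solid → spring does not go solid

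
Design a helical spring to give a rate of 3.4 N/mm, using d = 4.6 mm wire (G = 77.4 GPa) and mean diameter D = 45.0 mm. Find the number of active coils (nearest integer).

14

N_a = Gd⁴/(8D³k) = (77.4×10³ × 4.6⁴)/(8 × 45.0³ × 3.4)
    = 3.46555e+07 / 2.4786e+06 = 13.98 → 14 coils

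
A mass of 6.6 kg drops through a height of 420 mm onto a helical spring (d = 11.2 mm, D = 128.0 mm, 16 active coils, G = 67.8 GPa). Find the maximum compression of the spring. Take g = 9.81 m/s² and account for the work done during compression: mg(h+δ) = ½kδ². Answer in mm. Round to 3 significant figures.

134 mm

k = Gd⁴/(8D³N_a) = (67.8×10³)(11.2⁴)/(8·128.0³·16) = 3.9743 N/mm
W = mg = 6.6 × 9.81 = 64.746 N
½kδ² − Wδ − Wh = 0 → δ = (W + √(W² + 2kWh))/k
δ = (64.746 + √(4192 + 216149))/3.9743 = (64.746 + 469.41)/3.9743 = 134.4 mm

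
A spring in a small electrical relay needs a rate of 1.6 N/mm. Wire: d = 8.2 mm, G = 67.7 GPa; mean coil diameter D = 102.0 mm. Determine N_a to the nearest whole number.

N_a = Gd⁴/(8D³k) = (67.7×10³ × 8.2⁴)/(8 × 102.0³ × 1.6)
    = 3.06086e+08 / 1.35835e+07 = 22.53 → 23 coils

23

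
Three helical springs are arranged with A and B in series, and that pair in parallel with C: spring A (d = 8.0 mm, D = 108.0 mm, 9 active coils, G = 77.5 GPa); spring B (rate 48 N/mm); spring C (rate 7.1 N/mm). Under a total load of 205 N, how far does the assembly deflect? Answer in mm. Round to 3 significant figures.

19.8 mm

k_A = Gd⁴/(8D³N_a) = (77.5×10³)(8.0⁴)/(8·108.0³·9) = 3.4999 N/mm
Springs A,B series: k_AB = 1/(1/3.4999+1/48) = 3.2621 N/mm; parallel with C: k_eq = 3.2621+7.1 = 10.362 N/mm
δ = F/k_eq = 205/10.362 = 19.784 mm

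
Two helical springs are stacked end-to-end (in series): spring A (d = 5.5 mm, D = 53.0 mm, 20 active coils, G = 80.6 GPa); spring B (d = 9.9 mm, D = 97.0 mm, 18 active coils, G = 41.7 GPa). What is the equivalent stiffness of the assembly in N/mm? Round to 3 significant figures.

k_A = Gd⁴/(8D³N_a) = (80.6×10³)(5.5⁴)/(8·53.0³·20) = 3.0963 N/mm
k_B = Gd⁴/(8D³N_a) = (41.7×10³)(9.9⁴)/(8·97.0³·18) = 3.0479 N/mm
Series: 1/k_eq = 1/3.0963 + 1/3.0479 = 0.65107; k_eq = 1.5359 N/mm

1.54 N/mm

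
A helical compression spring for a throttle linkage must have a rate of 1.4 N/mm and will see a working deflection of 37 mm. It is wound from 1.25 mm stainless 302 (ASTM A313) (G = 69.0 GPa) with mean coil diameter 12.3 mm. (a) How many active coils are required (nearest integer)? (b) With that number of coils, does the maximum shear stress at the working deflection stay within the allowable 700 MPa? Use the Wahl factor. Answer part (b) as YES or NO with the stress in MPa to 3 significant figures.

(a) 8 coils; (b) NO, τ_max = 963 MPa

N_a = Gd⁴/(8D³k) = (69.0×10³)(1.25⁴)/(8·12.3³·1.4) = 8.083 → N_a = 8
Actual rate k = Gd⁴/(8D³·8) = 1.4145 N/mm
Working load F = kδ = 1.4145·37 = 52.335 N
C = 12.3/1.25 = 9.8400; K_W = (4C−1)/(4C−4)+0.615/C = 1.1473
τ_max = K_W·8FD/(πd³) = 1.1473·839.29 = 962.95 MPa
τ_max > 700 MPa → exceeds allowable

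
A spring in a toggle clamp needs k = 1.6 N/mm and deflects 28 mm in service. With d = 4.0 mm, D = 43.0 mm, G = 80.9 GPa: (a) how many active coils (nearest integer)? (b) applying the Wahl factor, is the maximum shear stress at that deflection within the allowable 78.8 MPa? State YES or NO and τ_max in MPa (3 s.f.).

(a) 20 coils; (b) NO, τ_max = 88.5 MPa

N_a = Gd⁴/(8D³k) = (80.9×10³)(4.0⁴)/(8·43.0³·1.6) = 20.35 → N_a = 20
Actual rate k = Gd⁴/(8D³·20) = 1.628 N/mm
Working load F = kδ = 1.628·28 = 45.585 N
C = 43.0/4.0 = 10.7500; K_W = (4C−1)/(4C−4)+0.615/C = 1.1341
τ_max = K_W·8FD/(πd³) = 1.1341·77.992 = 88.453 MPa
τ_max > 78.8 MPa → exceeds allowable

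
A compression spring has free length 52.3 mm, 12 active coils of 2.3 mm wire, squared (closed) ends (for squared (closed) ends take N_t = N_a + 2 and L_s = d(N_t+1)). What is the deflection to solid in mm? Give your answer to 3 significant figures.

17.8 mm

N_t = 14; L_s = 2.3·15 = 34.5 mm
δ_solid = L₀ − L_s = 52.3 − 34.5 = 17.8 mm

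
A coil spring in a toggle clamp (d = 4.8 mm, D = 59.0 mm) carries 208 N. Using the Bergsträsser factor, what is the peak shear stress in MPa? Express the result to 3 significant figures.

Spring index C = D/d = 59.0/4.8 = 12.2917
K_B = (4C+2)/(4C−3) = 51.167/46.167 = 1.1083
τ₀ = 8FD/(πd³) = 8·208·59.0/(π·4.8³) = 98176/347.44 = 282.57 MPa
τ_max = K·τ₀ = 1.1083 × 282.57 = 313.18 MPa

313 MPa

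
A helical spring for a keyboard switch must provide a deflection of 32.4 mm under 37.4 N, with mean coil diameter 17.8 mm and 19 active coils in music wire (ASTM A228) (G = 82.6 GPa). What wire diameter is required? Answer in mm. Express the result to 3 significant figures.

1.86 mm

Required rate k = F/δ = 37.4/32.4 = 1.1543 N/mm
d = (8D³N_a·k / G)^(1/4) = (8·17.8³·19·1.1543 / (82.6×10³))^0.25
  = (11.98)^0.25 = 1.8604 mm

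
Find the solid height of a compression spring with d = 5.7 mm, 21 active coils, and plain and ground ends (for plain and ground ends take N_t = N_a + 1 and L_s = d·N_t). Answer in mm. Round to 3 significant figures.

plain and ground ends: N_t = N_a + 1 = 21 + 1 = 22
L_s = d·N_t = 5.7 × 22 = 125.4 mm

125 mm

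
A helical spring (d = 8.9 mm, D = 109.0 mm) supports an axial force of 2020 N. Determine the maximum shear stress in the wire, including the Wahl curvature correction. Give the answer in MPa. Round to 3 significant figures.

Spring index C = D/d = 109.0/8.9 = 12.2472
K_W = (4C−1)/(4C−4) + 0.615/C = 47.989/44.989 + 0.0502 = 1.1169
τ₀ = 8FD/(πd³) = 8·2020·109.0/(π·8.9³) = 1.76144e+06/2214.7 = 795.33 MPa
τ_max = K·τ₀ = 1.1169 × 795.33 = 888.3 MPa

888 MPa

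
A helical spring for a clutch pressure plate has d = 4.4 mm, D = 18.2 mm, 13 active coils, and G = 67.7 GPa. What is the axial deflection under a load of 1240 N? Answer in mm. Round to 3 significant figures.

30.6 mm

k = Gd⁴/(8D³N_a) = (67.7×10³)(4.4⁴)/(8·18.2³·13) = 40.472 N/mm
δ = F/k = 1240 / 40.472 = 30.639 mm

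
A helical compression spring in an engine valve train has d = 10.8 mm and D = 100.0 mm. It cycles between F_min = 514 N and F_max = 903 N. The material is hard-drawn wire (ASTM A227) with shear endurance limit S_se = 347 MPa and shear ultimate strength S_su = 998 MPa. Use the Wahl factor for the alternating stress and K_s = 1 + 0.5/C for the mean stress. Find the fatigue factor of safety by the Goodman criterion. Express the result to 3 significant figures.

C = D/d = 100.0/10.8 = 9.2593; K_W = (4C−1)/(4C−4)+0.615/C = 1.1572; K_s = 1+0.5/C = 1.0540
F_a = (F_max−F_min)/2 = 194.5 N; F_m = (F_max+F_min)/2 = 708.5 N
τ_a = K_W·8F_aD/(πd³) = 1.1572 × 39.318 = 45.5 MPa
τ_m = K_s·8F_mD/(πd³) = 1.0540 × 143.22 = 150.96 MPa
Goodman: 1/n_f = τ_a/S_se + τ_m/S_su = 45.5/347 + 150.96/998 = 0.13112 + 0.15126 = 0.28238
n_f = 1/0.28238 = 3.541

3.54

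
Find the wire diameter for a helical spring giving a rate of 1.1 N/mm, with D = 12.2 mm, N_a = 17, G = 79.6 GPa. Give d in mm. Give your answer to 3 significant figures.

1.36 mm

d = (8D³N_a·k / G)^(1/4) = (8·12.2³·17·1.1 / (79.6×10³))^0.25
  = (3.4127)^0.25 = 1.3592 mm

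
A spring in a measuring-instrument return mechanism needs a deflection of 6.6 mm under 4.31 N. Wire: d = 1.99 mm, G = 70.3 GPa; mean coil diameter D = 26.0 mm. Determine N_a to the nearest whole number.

Required rate k = F/δ = 4.31/6.6 = 0.65303 N/mm
N_a = Gd⁴/(8D³k) = (70.3×10³ × 1.99⁴)/(8 × 26.0³ × 0.65303)
    = 1.10247e+06 / 91821.3 = 12.01 → 12 coils

12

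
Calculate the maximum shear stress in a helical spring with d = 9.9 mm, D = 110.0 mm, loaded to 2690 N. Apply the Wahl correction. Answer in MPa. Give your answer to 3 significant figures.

877 MPa

Spring index C = D/d = 110.0/9.9 = 11.1111
K_W = (4C−1)/(4C−4) + 0.615/C = 43.444/40.444 + 0.0554 = 1.1295
τ₀ = 8FD/(πd³) = 8·2690·110.0/(π·9.9³) = 2.3672e+06/3048.3 = 776.57 MPa
τ_max = K·τ₀ = 1.1295 × 776.57 = 877.15 MPa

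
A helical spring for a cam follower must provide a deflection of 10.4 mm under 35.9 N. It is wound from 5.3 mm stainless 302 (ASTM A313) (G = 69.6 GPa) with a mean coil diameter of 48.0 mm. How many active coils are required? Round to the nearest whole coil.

Required rate k = F/δ = 35.9/10.4 = 3.4519 N/mm
N_a = Gd⁴/(8D³k) = (69.6×10³ × 5.3⁴)/(8 × 48.0³ × 3.4519)
    = 5.49177e+07 / 3.05404e+06 = 17.98 → 18 coils

18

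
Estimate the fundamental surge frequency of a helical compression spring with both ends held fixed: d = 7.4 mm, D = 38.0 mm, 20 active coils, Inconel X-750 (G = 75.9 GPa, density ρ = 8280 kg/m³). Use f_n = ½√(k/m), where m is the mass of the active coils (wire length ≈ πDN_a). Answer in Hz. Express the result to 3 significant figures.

87.3 Hz

k = Gd⁴/(8D³N_a) = (75.9×10³)(7.4⁴)/(8·38.0³·20) = 25.924 N/mm = 25924 N/m
Wire length L = πDN_a = π·38.0·20 = 2387.6 mm
m = ρ·(πd²/4)·L = 8280 × 43.008×10⁻⁶ m² × 2.3876 m = 0.85025 kg
f_n = ½√(k/m) = 0.5·√(25924/0.85025) = 0.5·√(30490) = 87.306 Hz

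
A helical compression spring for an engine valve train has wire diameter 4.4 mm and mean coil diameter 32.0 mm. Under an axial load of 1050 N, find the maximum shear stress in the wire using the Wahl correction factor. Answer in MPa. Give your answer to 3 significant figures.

Spring index C = D/d = 32.0/4.4 = 7.2727
K_W = (4C−1)/(4C−4) + 0.615/C = 28.091/25.091 + 0.0846 = 1.2041
τ₀ = 8FD/(πd³) = 8·1050·32.0/(π·4.4³) = 268800/267.61 = 1004.4 MPa
τ_max = K·τ₀ = 1.2041 × 1004.4 = 1209.5 MPa

1210 MPa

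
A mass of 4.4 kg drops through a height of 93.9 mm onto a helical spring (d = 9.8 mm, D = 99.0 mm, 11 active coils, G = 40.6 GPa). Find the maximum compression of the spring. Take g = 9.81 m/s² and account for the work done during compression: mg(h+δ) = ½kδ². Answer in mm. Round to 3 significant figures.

53.9 mm

k = Gd⁴/(8D³N_a) = (40.6×10³)(9.8⁴)/(8·99.0³·11) = 4.3857 N/mm
W = mg = 4.4 × 9.81 = 43.164 N
½kδ² − Wδ − Wh = 0 → δ = (W + √(W² + 2kWh))/k
δ = (43.164 + √(1863.1 + 35551.6))/4.3857 = (43.164 + 193.43)/4.3857 = 53.946 mm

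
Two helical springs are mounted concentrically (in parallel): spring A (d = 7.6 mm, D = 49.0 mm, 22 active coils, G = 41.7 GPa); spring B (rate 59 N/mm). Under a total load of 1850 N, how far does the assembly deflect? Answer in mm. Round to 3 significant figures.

k_A = Gd⁴/(8D³N_a) = (41.7×10³)(7.6⁴)/(8·49.0³·22) = 6.7188 N/mm
Parallel: k_eq = 6.7188 + 59 = 65.719 N/mm
δ = F/k_eq = 1850/65.719 = 28.15 mm

28.2 mm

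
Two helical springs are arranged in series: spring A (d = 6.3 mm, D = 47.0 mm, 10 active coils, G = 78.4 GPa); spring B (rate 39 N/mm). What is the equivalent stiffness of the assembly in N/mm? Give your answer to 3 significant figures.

k_A = Gd⁴/(8D³N_a) = (78.4×10³)(6.3⁴)/(8·47.0³·10) = 14.869 N/mm
Series: 1/k_eq = 1/14.869 + 1/39 = 0.092893; k_eq = 10.765 N/mm

10.8 N/mm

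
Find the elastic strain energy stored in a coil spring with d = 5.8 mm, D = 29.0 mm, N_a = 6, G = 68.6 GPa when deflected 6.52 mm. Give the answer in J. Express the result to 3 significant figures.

1.41 J

k = Gd⁴/(8D³N_a) = (68.6×10³)(5.8⁴)/(8·29.0³·6) = 66.313 N/mm
U = ½kδ² = 0.5 × 66.313 × 6.52² = 1409.5 N·mm = 1.4095 J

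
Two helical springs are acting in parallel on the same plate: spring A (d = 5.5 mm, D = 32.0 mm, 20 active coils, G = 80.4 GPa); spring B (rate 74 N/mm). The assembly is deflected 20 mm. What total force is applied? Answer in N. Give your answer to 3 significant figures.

1760 N

k_A = Gd⁴/(8D³N_a) = (80.4×10³)(5.5⁴)/(8·32.0³·20) = 14.033 N/mm
Parallel: k_eq = 14.033 + 74 = 88.033 N/mm
F = k_eq·δ = 88.033·20 = 1760.7 N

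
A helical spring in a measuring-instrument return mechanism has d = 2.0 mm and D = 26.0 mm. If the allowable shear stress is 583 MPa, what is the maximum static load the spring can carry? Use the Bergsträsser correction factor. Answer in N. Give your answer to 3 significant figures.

63.9 N

C = D/d = 26.0/2.0 = 13.0000
K_B = (4C+2)/(4C−3) = 54.000/49.000 = 1.1020
τ_max = K·8FD/(πd³) → F_max = τ_allow·πd³/(8DK)
F_max = 583·π·2.0³/(8·26.0·1.1020) = 14652/229.22 = 63.922 N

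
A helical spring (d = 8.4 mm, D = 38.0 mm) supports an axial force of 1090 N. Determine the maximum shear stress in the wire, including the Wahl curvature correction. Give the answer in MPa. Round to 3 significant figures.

240 MPa

Spring index C = D/d = 38.0/8.4 = 4.5238
K_W = (4C−1)/(4C−4) + 0.615/C = 17.095/14.095 + 0.1359 = 1.3488
τ₀ = 8FD/(πd³) = 8·1090·38.0/(π·8.4³) = 331360/1862 = 177.96 MPa
τ_max = K·τ₀ = 1.3488 × 177.96 = 240.02 MPa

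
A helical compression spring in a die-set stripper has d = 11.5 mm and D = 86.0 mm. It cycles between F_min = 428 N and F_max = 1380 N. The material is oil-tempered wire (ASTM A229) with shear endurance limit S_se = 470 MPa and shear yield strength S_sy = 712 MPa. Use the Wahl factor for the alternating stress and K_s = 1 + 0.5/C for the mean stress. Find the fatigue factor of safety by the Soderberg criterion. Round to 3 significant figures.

C = D/d = 86.0/11.5 = 7.4783; K_W = (4C−1)/(4C−4)+0.615/C = 1.1980; K_s = 1+0.5/C = 1.0669
F_a = (F_max−F_min)/2 = 476 N; F_m = (F_max+F_min)/2 = 904 N
τ_a = K_W·8F_aD/(πd³) = 1.1980 × 68.541 = 82.113 MPa
τ_m = K_s·8F_mD/(πd³) = 1.0669 × 130.17 = 138.87 MPa
Soderberg: 1/n_f = τ_a/S_se + τ_m/S_sy = 82.113/470 + 138.87/712 = 0.17471 + 0.19505 = 0.36976
n_f = 1/0.36976 = 2.704

2.70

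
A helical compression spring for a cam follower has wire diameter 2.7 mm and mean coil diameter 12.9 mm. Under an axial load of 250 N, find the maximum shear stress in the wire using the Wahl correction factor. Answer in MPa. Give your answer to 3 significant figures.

554 MPa

Spring index C = D/d = 12.9/2.7 = 4.7778
K_W = (4C−1)/(4C−4) + 0.615/C = 18.111/15.111 + 0.1287 = 1.3273
τ₀ = 8FD/(πd³) = 8·250·12.9/(π·2.7³) = 25800/61.836 = 417.23 MPa
τ_max = K·τ₀ = 1.3273 × 417.23 = 553.77 MPa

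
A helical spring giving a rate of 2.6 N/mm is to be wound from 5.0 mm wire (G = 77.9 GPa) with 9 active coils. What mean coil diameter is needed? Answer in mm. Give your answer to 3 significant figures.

63.8 mm

D = (Gd⁴/(8N_a·k))^(1/3) = (77.9×10³·5.0⁴/(8·9·2.6))^(1/3)
  = (260083)^(1/3) = 63.8318 mm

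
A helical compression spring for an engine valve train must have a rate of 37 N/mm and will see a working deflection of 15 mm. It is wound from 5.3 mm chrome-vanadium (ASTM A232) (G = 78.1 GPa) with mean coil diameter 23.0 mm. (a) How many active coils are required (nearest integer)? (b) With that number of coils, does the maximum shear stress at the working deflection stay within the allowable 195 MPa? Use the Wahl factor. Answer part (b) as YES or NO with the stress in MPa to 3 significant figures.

N_a = Gd⁴/(8D³k) = (78.1×10³)(5.3⁴)/(8·23.0³·37) = 17.11 → N_a = 17
Actual rate k = Gd⁴/(8D³·17) = 37.242 N/mm
Working load F = kδ = 37.242·15 = 558.63 N
C = 23.0/5.3 = 4.3396; K_W = (4C−1)/(4C−4)+0.615/C = 1.3663
τ_max = K_W·8FD/(πd³) = 1.3663·219.77 = 300.27 MPa
τ_max > 195 MPa → exceeds allowable

(a) 17 coils; (b) NO, τ_max = 300 MPa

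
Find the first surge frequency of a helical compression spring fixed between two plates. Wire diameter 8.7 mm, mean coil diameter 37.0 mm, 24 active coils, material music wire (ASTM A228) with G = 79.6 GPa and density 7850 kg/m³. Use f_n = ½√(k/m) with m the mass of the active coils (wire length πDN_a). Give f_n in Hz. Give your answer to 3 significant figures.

k = Gd⁴/(8D³N_a) = (79.6×10³)(8.7⁴)/(8·37.0³·24) = 46.89 N/mm = 46890 N/m
Wire length L = πDN_a = π·37.0·24 = 2789.7 mm
m = ρ·(πd²/4)·L = 7850 × 59.447×10⁻⁶ m² × 2.7897 m = 1.3018 kg
f_n = ½√(k/m) = 0.5·√(46890/1.3018) = 0.5·√(36018) = 94.892 Hz

94.9 Hz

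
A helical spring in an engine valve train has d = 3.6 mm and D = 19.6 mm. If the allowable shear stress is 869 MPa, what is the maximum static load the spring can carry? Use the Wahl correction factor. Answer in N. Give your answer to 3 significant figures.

C = D/d = 19.6/3.6 = 5.4444
K_W = (4C−1)/(4C−4) + 0.615/C = 20.778/17.778 + 0.1130 = 1.2817
τ_max = K·8FD/(πd³) → F_max = τ_allow·πd³/(8DK)
F_max = 869·π·3.6³/(8·19.6·1.2817) = 1.2737e+05/200.97 = 633.78 N

634 N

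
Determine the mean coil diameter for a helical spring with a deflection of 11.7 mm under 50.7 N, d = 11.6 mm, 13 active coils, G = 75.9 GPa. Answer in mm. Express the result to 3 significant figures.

145 mm

Required rate k = F/δ = 50.7/11.7 = 4.3333 N/mm
D = (Gd⁴/(8N_a·k))^(1/3) = (75.9×10³·11.6⁴/(8·13·4.3333))^(1/3)
  = (3.04943e+06)^(1/3) = 145.0127 mm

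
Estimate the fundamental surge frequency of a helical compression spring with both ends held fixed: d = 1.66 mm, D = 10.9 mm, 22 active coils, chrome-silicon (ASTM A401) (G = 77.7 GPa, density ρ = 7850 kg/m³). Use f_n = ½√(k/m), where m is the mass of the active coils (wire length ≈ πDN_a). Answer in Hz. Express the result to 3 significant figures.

k = Gd⁴/(8D³N_a) = (77.7×10³)(1.66⁴)/(8·10.9³·22) = 2.5886 N/mm = 2588.6 N/m
Wire length L = πDN_a = π·10.9·22 = 753.35 mm
m = ρ·(πd²/4)·L = 7850 × 2.1642×10⁻⁶ m² × 0.75335 m = 0.012799 kg
f_n = ½√(k/m) = 0.5·√(2588.6/0.012799) = 0.5·√(2.0225e+05) = 224.86 Hz

225 Hz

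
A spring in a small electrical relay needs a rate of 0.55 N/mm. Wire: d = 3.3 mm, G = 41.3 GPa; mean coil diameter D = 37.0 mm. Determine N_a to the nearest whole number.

N_a = Gd⁴/(8D³k) = (41.3×10³ × 3.3⁴)/(8 × 37.0³ × 0.55)
    = 4.89785e+06 / 222873 = 21.98 → 22 coils

22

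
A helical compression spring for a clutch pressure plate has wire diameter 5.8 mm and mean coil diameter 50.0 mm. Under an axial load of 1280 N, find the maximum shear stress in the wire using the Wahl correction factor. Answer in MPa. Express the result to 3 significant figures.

Spring index C = D/d = 50.0/5.8 = 8.6207
K_W = (4C−1)/(4C−4) + 0.615/C = 33.483/30.483 + 0.0713 = 1.1698
τ₀ = 8FD/(πd³) = 8·1280·50.0/(π·5.8³) = 512000/612.96 = 835.29 MPa
τ_max = K·τ₀ = 1.1698 × 835.29 = 977.08 MPa

977 MPa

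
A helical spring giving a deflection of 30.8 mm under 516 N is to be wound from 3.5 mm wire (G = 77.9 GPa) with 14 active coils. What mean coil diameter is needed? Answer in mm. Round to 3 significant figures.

18.4 mm

Required rate k = F/δ = 516/30.8 = 16.753 N/mm
D = (Gd⁴/(8N_a·k))^(1/3) = (77.9×10³·3.5⁴/(8·14·16.753))^(1/3)
  = (6230.07)^(1/3) = 18.4006 mm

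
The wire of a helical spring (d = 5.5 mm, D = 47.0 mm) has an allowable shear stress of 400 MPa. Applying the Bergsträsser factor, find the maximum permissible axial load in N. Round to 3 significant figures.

C = D/d = 47.0/5.5 = 8.5455
K_B = (4C+2)/(4C−3) = 36.182/31.182 = 1.1603
τ_max = K·8FD/(πd³) → F_max = τ_allow·πd³/(8DK)
F_max = 400·π·5.5³/(8·47.0·1.1603) = 2.0907e+05/436.29 = 479.2 N

479 N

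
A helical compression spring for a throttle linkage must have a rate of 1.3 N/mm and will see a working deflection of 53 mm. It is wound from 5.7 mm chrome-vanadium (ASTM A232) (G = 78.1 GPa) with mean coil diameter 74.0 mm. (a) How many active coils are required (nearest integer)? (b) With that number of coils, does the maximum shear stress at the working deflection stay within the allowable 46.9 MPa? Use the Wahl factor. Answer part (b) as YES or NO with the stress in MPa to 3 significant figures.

(a) 20 coils; (b) NO, τ_max = 76.1 MPa

N_a = Gd⁴/(8D³k) = (78.1×10³)(5.7⁴)/(8·74.0³·1.3) = 19.56 → N_a = 20
Actual rate k = Gd⁴/(8D³·20) = 1.2716 N/mm
Working load F = kδ = 1.2716·53 = 67.392 N
C = 74.0/5.7 = 12.9825; K_W = (4C−1)/(4C−4)+0.615/C = 1.1100
τ_max = K_W·8FD/(πd³) = 1.1100·68.574 = 76.114 MPa
τ_max > 46.9 MPa → exceeds allowable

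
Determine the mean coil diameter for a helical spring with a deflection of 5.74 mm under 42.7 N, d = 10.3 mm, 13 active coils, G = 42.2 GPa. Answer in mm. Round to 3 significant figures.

Required rate k = F/δ = 42.7/5.74 = 7.439 N/mm
D = (Gd⁴/(8N_a·k))^(1/3) = (42.2×10³·10.3⁴/(8·13·7.439))^(1/3)
  = (613920)^(1/3) = 84.9906 mm

85.0 mm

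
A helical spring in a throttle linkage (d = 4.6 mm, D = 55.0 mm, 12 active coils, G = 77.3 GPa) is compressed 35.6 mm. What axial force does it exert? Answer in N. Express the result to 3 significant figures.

77.1 N

k = Gd⁴/(8D³N_a) = (77.3×10³)(4.6⁴)/(8·55.0³·12) = 2.167 N/mm
F = k·δ = 2.167 × 35.6 = 77.144 N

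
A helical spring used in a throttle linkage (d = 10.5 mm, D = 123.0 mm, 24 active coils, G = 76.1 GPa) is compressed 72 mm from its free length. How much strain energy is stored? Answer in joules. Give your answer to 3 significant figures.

6.71 J

k = Gd⁴/(8D³N_a) = (76.1×10³)(10.5⁴)/(8·123.0³·24) = 2.589 N/mm
U = ½kδ² = 0.5 × 2.589 × 72² = 6710.6 N·mm = 6.7106 J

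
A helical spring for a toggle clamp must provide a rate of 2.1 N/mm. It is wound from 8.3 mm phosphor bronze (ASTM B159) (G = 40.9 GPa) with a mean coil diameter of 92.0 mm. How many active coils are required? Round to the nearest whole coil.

15

N_a = Gd⁴/(8D³k) = (40.9×10³ × 8.3⁴)/(8 × 92.0³ × 2.1)
    = 1.94105e+08 / 1.3082e+07 = 14.84 → 15 coils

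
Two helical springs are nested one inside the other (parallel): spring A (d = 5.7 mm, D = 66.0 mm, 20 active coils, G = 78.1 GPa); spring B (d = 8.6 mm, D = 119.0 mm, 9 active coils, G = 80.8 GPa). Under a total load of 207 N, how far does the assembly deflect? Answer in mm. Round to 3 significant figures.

k_A = Gd⁴/(8D³N_a) = (78.1×10³)(5.7⁴)/(8·66.0³·20) = 1.7923 N/mm
k_B = Gd⁴/(8D³N_a) = (80.8×10³)(8.6⁴)/(8·119.0³·9) = 3.6428 N/mm
Parallel: k_eq = 1.7923 + 3.6428 = 5.435 N/mm
δ = F/k_eq = 207/5.435 = 38.086 mm

38.1 mm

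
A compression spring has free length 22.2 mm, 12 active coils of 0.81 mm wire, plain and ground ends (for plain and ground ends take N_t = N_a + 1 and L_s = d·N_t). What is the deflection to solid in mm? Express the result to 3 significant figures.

N_t = 13; L_s = 0.81·13 = 10.53 mm
δ_solid = L₀ − L_s = 22.2 − 10.53 = 11.67 mm

11.7 mm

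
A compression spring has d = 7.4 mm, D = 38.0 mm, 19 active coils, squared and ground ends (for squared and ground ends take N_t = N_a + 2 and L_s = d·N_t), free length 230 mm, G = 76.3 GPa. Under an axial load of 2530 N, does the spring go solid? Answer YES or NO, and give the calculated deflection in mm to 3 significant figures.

YES, δ = 92.2 mm

k = Gd⁴/(8D³N_a) = (76.3×10³)(7.4⁴)/(8·38.0³·19) = 27.432 N/mm
N_t = 21; L_s = 7.4·21 = 155.4 mm; δ_solid = L₀ − L_s = 230 − 155.4 = 74.6 mm
δ = F/k = 2530/27.432 = 92.228 mm
δ ≥ δ_solid → spring goes solid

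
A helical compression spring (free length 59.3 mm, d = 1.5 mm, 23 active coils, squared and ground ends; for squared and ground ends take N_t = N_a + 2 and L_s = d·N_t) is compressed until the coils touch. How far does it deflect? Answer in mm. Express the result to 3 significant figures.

N_t = 25; L_s = 1.5·25 = 37.5 mm
δ_solid = L₀ − L_s = 59.3 − 37.5 = 21.8 mm

21.8 mm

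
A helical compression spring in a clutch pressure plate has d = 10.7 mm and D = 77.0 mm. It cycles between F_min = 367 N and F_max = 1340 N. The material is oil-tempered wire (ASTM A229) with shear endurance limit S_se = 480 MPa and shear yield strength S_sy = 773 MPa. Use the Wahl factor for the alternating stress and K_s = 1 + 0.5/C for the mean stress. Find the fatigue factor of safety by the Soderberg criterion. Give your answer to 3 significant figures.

C = D/d = 77.0/10.7 = 7.1963; K_W = (4C−1)/(4C−4)+0.615/C = 1.2065; K_s = 1+0.5/C = 1.0695
F_a = (F_max−F_min)/2 = 486.5 N; F_m = (F_max+F_min)/2 = 853.5 N
τ_a = K_W·8F_aD/(πd³) = 1.2065 × 77.869 = 93.949 MPa
τ_m = K_s·8F_mD/(πd³) = 1.0695 × 136.61 = 146.1 MPa
Soderberg: 1/n_f = τ_a/S_se + τ_m/S_sy = 93.949/480 + 146.1/773 = 0.19573 + 0.18901 = 0.38473
n_f = 1/0.38473 = 2.599

2.60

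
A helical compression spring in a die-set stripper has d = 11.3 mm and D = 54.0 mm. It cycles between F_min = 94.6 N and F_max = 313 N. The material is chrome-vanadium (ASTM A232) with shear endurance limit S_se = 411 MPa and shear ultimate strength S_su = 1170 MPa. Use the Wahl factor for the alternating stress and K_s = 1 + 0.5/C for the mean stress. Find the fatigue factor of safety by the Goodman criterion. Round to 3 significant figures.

19.3

C = D/d = 54.0/11.3 = 4.7788; K_W = (4C−1)/(4C−4)+0.615/C = 1.3272; K_s = 1+0.5/C = 1.1046
F_a = (F_max−F_min)/2 = 109.2 N; F_m = (F_max+F_min)/2 = 203.8 N
τ_a = K_W·8F_aD/(πd³) = 1.3272 × 10.407 = 13.812 MPa
τ_m = K_s·8F_mD/(πd³) = 1.1046 × 19.422 = 21.455 MPa
Goodman: 1/n_f = τ_a/S_se + τ_m/S_su = 13.812/411 + 21.455/1170 = 0.03361 + 0.01834 = 0.051942
n_f = 1/0.051942 = 19.25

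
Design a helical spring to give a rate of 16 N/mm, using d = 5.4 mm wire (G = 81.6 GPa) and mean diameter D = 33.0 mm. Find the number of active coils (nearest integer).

N_a = Gd⁴/(8D³k) = (81.6×10³ × 5.4⁴)/(8 × 33.0³ × 16)
    = 6.93849e+07 / 4.59994e+06 = 15.08 → 15 coils

15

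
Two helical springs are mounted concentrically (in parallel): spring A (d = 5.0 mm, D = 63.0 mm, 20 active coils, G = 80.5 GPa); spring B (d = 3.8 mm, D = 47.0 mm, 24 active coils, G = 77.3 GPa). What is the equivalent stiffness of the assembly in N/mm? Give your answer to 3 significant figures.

2.07 N/mm

k_A = Gd⁴/(8D³N_a) = (80.5×10³)(5.0⁴)/(8·63.0³·20) = 1.2576 N/mm
k_B = Gd⁴/(8D³N_a) = (77.3×10³)(3.8⁴)/(8·47.0³·24) = 0.80857 N/mm
Parallel: k_eq = 1.2576 + 0.80857 = 2.0661 N/mm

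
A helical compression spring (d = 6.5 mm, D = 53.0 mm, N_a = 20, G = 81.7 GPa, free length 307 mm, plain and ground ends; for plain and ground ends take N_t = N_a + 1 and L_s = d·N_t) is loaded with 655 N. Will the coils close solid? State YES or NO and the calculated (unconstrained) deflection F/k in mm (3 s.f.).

k = Gd⁴/(8D³N_a) = (81.7×10³)(6.5⁴)/(8·53.0³·20) = 6.1225 N/mm
N_t = 21; L_s = 6.5·21 = 136.5 mm; δ_solid = L₀ − L_s = 307 − 136.5 = 170.5 mm
δ = F/k = 655/6.1225 = 106.98 mm
δ < δ_solid → spring does not go solid

NO, δ = 107 mm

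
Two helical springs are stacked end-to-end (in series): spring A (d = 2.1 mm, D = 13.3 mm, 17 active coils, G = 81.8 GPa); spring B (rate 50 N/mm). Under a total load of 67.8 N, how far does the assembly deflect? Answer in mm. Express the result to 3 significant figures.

k_A = Gd⁴/(8D³N_a) = (81.8×10³)(2.1⁴)/(8·13.3³·17) = 4.9721 N/mm
Series: 1/k_eq = 1/4.9721 + 1/50 = 0.22112; k_eq = 4.5224 N/mm
δ = F/k_eq = 67.8/4.5224 = 14.992 mm

15.0 mm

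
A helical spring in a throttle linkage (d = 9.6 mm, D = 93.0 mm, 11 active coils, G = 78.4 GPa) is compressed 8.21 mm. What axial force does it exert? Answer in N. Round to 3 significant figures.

k = Gd⁴/(8D³N_a) = (78.4×10³)(9.6⁴)/(8·93.0³·11) = 9.4074 N/mm
F = k·δ = 9.4074 × 8.21 = 77.235 N

77.2 N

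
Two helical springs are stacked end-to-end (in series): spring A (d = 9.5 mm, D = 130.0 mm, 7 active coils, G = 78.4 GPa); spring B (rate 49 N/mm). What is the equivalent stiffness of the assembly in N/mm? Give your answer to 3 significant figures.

4.69 N/mm

k_A = Gd⁴/(8D³N_a) = (78.4×10³)(9.5⁴)/(8·130.0³·7) = 5.1903 N/mm
Series: 1/k_eq = 1/5.1903 + 1/49 = 0.21308; k_eq = 4.6932 N/mm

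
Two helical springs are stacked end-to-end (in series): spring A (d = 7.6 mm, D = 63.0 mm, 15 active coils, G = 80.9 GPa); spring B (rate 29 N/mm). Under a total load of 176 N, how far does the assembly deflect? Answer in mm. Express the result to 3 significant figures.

k_A = Gd⁴/(8D³N_a) = (80.9×10³)(7.6⁴)/(8·63.0³·15) = 8.995 N/mm
Series: 1/k_eq = 1/8.995 + 1/29 = 0.14566; k_eq = 6.8655 N/mm
δ = F/k_eq = 176/6.8655 = 25.635 mm

25.6 mm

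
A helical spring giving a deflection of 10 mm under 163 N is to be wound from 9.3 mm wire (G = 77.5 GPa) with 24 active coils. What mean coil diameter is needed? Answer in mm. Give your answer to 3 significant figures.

Required rate k = F/δ = 163/10 = 16.3 N/mm
D = (Gd⁴/(8N_a·k))^(1/3) = (77.5×10³·9.3⁴/(8·24·16.3))^(1/3)
  = (185244)^(1/3) = 57.0053 mm

57.0 mm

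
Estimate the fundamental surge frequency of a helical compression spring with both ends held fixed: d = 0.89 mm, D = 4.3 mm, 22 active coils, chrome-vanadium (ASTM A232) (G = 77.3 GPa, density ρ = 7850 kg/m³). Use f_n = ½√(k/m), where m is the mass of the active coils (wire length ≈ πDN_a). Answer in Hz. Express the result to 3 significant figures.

k = Gd⁴/(8D³N_a) = (77.3×10³)(0.89⁴)/(8·4.3³·22) = 3.4659 N/mm = 3465.9 N/m
Wire length L = πDN_a = π·4.3·22 = 297.19 mm
m = ρ·(πd²/4)·L = 7850 × 0.62211×10⁻⁶ m² × 0.29719 m = 0.0014514 kg
f_n = ½√(k/m) = 0.5·√(3465.9/0.0014514) = 0.5·√(2.388e+06) = 772.66 Hz

773 Hz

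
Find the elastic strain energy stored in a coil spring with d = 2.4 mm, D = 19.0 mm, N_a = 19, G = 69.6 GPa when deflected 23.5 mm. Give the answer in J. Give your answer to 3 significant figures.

0.612 J

k = Gd⁴/(8D³N_a) = (69.6×10³)(2.4⁴)/(8·19.0³·19) = 2.2149 N/mm
U = ½kδ² = 0.5 × 2.2149 × 23.5² = 611.58 N·mm = 0.61158 J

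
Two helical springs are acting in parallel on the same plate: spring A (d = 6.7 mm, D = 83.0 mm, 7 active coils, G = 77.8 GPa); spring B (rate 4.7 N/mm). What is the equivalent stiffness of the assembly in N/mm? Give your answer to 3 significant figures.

9.60 N/mm

k_A = Gd⁴/(8D³N_a) = (77.8×10³)(6.7⁴)/(8·83.0³·7) = 4.8962 N/mm
Parallel: k_eq = 4.8962 + 4.7 = 9.5962 N/mm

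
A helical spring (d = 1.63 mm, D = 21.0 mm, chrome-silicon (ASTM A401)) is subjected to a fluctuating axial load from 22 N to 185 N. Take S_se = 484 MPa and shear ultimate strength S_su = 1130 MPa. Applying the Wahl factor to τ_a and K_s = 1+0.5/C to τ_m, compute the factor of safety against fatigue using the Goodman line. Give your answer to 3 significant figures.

C = D/d = 21.0/1.63 = 12.8834; K_W = (4C−1)/(4C−4)+0.615/C = 1.1108; K_s = 1+0.5/C = 1.0388
F_a = (F_max−F_min)/2 = 81.5 N; F_m = (F_max+F_min)/2 = 103.5 N
τ_a = K_W·8F_aD/(πd³) = 1.1108 × 1006.4 = 1117.9 MPa
τ_m = K_s·8F_mD/(πd³) = 1.0388 × 1278 = 1327.6 MPa
Goodman: 1/n_f = τ_a/S_se + τ_m/S_su = 1117.9/484 + 1327.6/1130 = 2.30974 + 1.17488 = 3.4846
n_f = 1/3.4846 = 0.287

0.287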